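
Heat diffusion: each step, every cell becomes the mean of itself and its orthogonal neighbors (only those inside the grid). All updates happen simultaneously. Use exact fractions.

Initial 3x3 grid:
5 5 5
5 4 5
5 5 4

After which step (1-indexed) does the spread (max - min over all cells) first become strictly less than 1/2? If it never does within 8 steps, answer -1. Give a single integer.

Step 1: max=5, min=9/2, spread=1/2
Step 2: max=391/80, min=41/9, spread=239/720
  -> spread < 1/2 first at step 2
Step 3: max=1753/360, min=33673/7200, spread=1387/7200
Step 4: max=103931/21600, min=151559/32400, spread=347/2592
Step 5: max=6232057/1296000, min=9165523/1944000, spread=2921/31104
Step 6: max=372309779/77760000, min=550773731/116640000, spread=24611/373248
Step 7: max=22309509313/4665600000, min=33140312407/6998400000, spread=207329/4478976
Step 8: max=1336214073611/279936000000, min=1990675524479/419904000000, spread=1746635/53747712

Answer: 2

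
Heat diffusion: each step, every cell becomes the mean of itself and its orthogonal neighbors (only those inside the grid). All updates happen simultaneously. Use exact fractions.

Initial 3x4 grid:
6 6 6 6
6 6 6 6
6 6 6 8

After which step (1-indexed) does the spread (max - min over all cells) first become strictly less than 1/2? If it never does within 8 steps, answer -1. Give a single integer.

Answer: 3

Derivation:
Step 1: max=20/3, min=6, spread=2/3
Step 2: max=59/9, min=6, spread=5/9
Step 3: max=689/108, min=6, spread=41/108
  -> spread < 1/2 first at step 3
Step 4: max=81977/12960, min=6, spread=4217/12960
Step 5: max=4874749/777600, min=21679/3600, spread=38417/155520
Step 6: max=291136211/46656000, min=434597/72000, spread=1903471/9331200
Step 7: max=17397149089/2799360000, min=13075759/2160000, spread=18038617/111974400
Step 8: max=1041037782851/167961600000, min=1179326759/194400000, spread=883978523/6718464000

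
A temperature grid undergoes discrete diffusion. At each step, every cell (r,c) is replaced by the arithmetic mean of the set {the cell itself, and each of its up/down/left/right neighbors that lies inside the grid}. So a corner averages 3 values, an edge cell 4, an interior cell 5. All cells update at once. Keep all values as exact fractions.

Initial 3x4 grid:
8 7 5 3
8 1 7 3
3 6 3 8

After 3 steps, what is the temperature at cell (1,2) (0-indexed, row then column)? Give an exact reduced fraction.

Answer: 27863/6000

Derivation:
Step 1: cell (1,2) = 19/5
Step 2: cell (1,2) = 527/100
Step 3: cell (1,2) = 27863/6000
Full grid after step 3:
  13003/2160 38161/7200 37231/7200 2467/540
  9569/1800 8147/1500 27863/6000 71017/14400
  11413/2160 33961/7200 36331/7200 5069/1080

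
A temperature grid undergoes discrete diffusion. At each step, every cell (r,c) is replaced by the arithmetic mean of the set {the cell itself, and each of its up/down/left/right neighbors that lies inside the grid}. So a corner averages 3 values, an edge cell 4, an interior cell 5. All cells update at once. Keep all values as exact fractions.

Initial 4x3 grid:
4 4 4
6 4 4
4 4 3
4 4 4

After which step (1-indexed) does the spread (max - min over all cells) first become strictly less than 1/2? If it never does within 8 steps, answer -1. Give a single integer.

Answer: 4

Derivation:
Step 1: max=14/3, min=11/3, spread=1
Step 2: max=271/60, min=449/120, spread=31/40
Step 3: max=2371/540, min=4109/1080, spread=211/360
Step 4: max=34709/8100, min=126251/32400, spread=839/2160
  -> spread < 1/2 first at step 4
Step 5: max=4135667/972000, min=3813887/972000, spread=5363/16200
Step 6: max=30681821/7290000, min=115687859/29160000, spread=93859/388800
Step 7: max=1830723139/437400000, min=6980238331/1749600000, spread=4568723/23328000
Step 8: max=218463295627/52488000000, min=421200124379/104976000000, spread=8387449/55987200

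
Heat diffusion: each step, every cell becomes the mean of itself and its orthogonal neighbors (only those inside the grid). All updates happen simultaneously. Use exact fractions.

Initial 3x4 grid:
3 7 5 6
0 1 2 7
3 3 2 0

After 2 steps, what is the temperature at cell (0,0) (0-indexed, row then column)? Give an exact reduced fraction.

Answer: 109/36

Derivation:
Step 1: cell (0,0) = 10/3
Step 2: cell (0,0) = 109/36
Full grid after step 2:
  109/36 56/15 23/5 59/12
  581/240 14/5 33/10 323/80
  2 43/20 13/5 17/6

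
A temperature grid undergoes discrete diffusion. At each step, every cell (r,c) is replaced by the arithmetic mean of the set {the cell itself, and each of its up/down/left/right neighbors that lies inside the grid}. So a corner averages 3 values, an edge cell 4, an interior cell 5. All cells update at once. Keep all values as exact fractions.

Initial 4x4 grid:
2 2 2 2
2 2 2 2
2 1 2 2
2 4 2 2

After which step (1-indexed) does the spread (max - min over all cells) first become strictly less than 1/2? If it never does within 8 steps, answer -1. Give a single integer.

Answer: 3

Derivation:
Step 1: max=8/3, min=7/4, spread=11/12
Step 2: max=577/240, min=151/80, spread=31/60
Step 3: max=2441/1080, min=3887/2000, spread=17101/54000
  -> spread < 1/2 first at step 3
Step 4: max=473413/216000, min=23533/12000, spread=49819/216000
Step 5: max=2096279/972000, min=427051/216000, spread=349099/1944000
Step 6: max=413610487/194400000, min=10721653/5400000, spread=27630979/194400000
Step 7: max=1849164341/874800000, min=215344939/108000000, spread=1048703351/8748000000
Step 8: max=55091246669/26244000000, min=324458689/162000000, spread=2528939051/26244000000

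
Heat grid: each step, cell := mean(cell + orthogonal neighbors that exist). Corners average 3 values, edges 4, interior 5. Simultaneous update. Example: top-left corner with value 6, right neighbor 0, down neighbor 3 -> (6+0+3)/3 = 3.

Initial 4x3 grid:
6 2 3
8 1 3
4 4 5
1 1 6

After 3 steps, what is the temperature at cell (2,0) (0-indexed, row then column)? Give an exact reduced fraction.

Answer: 4421/1200

Derivation:
Step 1: cell (2,0) = 17/4
Step 2: cell (2,0) = 7/2
Step 3: cell (2,0) = 4421/1200
Full grid after step 3:
  2249/540 1437/400 3593/1080
  14233/3600 3743/1000 12083/3600
  4421/1200 3453/1000 1457/400
  115/36 1019/300 251/72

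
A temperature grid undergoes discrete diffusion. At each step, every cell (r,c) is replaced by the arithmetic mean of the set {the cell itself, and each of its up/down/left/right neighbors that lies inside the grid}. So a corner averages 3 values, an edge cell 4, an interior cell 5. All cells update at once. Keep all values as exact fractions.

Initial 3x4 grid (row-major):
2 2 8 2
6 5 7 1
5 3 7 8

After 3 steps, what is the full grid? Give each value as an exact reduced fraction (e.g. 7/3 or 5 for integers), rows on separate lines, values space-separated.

Answer: 4513/1080 991/225 16421/3600 4913/1080
3563/800 9427/2000 9927/2000 11749/2400
10171/2160 36337/7200 38117/7200 11291/2160

Derivation:
After step 1:
  10/3 17/4 19/4 11/3
  9/2 23/5 28/5 9/2
  14/3 5 25/4 16/3
After step 2:
  145/36 127/30 137/30 155/36
  171/40 479/100 257/50 191/40
  85/18 1231/240 1331/240 193/36
After step 3:
  4513/1080 991/225 16421/3600 4913/1080
  3563/800 9427/2000 9927/2000 11749/2400
  10171/2160 36337/7200 38117/7200 11291/2160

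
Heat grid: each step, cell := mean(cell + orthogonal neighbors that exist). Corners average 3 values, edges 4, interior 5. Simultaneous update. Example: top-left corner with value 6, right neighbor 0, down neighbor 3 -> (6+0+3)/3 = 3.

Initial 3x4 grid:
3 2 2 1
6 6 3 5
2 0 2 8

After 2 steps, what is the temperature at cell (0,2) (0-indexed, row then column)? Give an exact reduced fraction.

Step 1: cell (0,2) = 2
Step 2: cell (0,2) = 691/240
Full grid after step 2:
  67/18 739/240 691/240 107/36
  839/240 17/5 33/10 931/240
  113/36 709/240 287/80 25/6

Answer: 691/240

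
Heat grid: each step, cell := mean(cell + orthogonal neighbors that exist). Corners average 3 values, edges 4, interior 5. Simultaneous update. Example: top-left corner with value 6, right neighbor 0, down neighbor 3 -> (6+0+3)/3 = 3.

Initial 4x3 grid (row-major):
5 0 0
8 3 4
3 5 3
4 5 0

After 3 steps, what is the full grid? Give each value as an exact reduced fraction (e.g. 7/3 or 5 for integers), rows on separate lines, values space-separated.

After step 1:
  13/3 2 4/3
  19/4 4 5/2
  5 19/5 3
  4 7/2 8/3
After step 2:
  133/36 35/12 35/18
  217/48 341/100 65/24
  351/80 193/50 359/120
  25/6 419/120 55/18
After step 3:
  1603/432 10769/3600 545/216
  28823/7200 20899/6000 9949/3600
  3387/800 21769/6000 5677/1800
  2891/720 26233/7200 1717/540

Answer: 1603/432 10769/3600 545/216
28823/7200 20899/6000 9949/3600
3387/800 21769/6000 5677/1800
2891/720 26233/7200 1717/540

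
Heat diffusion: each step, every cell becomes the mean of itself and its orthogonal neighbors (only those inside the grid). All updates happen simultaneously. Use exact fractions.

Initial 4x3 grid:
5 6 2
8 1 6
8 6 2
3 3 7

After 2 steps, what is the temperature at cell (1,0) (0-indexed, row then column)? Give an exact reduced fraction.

Step 1: cell (1,0) = 11/2
Step 2: cell (1,0) = 1409/240
Full grid after step 2:
  46/9 199/40 131/36
  1409/240 423/100 271/60
  245/48 513/100 4
  47/9 209/48 14/3

Answer: 1409/240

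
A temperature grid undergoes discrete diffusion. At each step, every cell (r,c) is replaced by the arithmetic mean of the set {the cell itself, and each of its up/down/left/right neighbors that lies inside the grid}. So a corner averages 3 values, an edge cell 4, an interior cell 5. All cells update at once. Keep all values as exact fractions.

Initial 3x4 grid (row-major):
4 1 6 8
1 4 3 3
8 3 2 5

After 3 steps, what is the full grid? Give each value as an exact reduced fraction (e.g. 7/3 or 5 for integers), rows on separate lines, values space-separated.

After step 1:
  2 15/4 9/2 17/3
  17/4 12/5 18/5 19/4
  4 17/4 13/4 10/3
After step 2:
  10/3 253/80 1051/240 179/36
  253/80 73/20 37/10 347/80
  25/6 139/40 433/120 34/9
After step 3:
  1159/360 581/160 5837/1440 616/135
  229/64 343/100 787/200 1343/320
  2593/720 149/40 2621/720 8441/2160

Answer: 1159/360 581/160 5837/1440 616/135
229/64 343/100 787/200 1343/320
2593/720 149/40 2621/720 8441/2160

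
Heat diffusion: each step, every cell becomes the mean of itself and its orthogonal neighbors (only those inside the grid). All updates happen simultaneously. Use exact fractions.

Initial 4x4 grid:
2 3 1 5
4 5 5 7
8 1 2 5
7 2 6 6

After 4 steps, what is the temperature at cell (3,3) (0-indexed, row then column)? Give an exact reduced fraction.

Step 1: cell (3,3) = 17/3
Step 2: cell (3,3) = 44/9
Step 3: cell (3,3) = 5129/1080
Step 4: cell (3,3) = 149357/32400
Full grid after step 4:
  743/200 266297/72000 169423/43200 273629/64800
  285787/72000 9799/2500 740891/180000 47359/10800
  933361/216000 152147/36000 389033/90000 246727/54000
  58229/12960 476213/108000 482189/108000 149357/32400

Answer: 149357/32400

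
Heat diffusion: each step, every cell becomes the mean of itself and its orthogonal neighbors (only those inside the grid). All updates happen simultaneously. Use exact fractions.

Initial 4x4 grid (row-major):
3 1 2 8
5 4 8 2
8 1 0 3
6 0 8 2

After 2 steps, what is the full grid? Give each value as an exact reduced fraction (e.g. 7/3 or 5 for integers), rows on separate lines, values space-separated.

Answer: 7/2 281/80 289/80 14/3
21/5 171/50 21/5 71/20
259/60 383/100 281/100 23/6
161/36 811/240 175/48 103/36

Derivation:
After step 1:
  3 5/2 19/4 4
  5 19/5 16/5 21/4
  5 13/5 4 7/4
  14/3 15/4 5/2 13/3
After step 2:
  7/2 281/80 289/80 14/3
  21/5 171/50 21/5 71/20
  259/60 383/100 281/100 23/6
  161/36 811/240 175/48 103/36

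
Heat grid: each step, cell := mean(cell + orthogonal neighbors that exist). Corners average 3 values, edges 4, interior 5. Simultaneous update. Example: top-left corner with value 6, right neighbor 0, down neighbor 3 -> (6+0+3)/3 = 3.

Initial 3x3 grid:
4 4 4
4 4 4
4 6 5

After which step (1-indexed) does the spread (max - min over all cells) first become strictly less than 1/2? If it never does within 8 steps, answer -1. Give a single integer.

Answer: 3

Derivation:
Step 1: max=5, min=4, spread=1
Step 2: max=1129/240, min=4, spread=169/240
Step 3: max=827/180, min=4939/1200, spread=1723/3600
  -> spread < 1/2 first at step 3
Step 4: max=16183/3600, min=22487/5400, spread=143/432
Step 5: max=2886103/648000, min=50657/12000, spread=1205/5184
Step 6: max=171607741/38880000, min=82631683/19440000, spread=10151/62208
Step 7: max=1138258903/259200000, min=4988544751/1166400000, spread=85517/746496
Step 8: max=612116072069/139968000000, min=100143222949/23328000000, spread=720431/8957952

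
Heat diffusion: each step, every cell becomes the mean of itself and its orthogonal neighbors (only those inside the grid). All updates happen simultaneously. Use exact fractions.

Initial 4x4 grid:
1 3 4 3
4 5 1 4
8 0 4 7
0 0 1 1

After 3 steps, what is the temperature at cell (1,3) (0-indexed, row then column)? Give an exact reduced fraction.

Answer: 24373/7200

Derivation:
Step 1: cell (1,3) = 15/4
Step 2: cell (1,3) = 901/240
Step 3: cell (1,3) = 24373/7200
Full grid after step 3:
  3413/1080 1471/450 2831/900 7531/2160
  12173/3600 1789/600 3989/1200 24373/7200
  9833/3600 17047/6000 109/40 2589/800
  5269/2160 14641/7200 1929/800 961/360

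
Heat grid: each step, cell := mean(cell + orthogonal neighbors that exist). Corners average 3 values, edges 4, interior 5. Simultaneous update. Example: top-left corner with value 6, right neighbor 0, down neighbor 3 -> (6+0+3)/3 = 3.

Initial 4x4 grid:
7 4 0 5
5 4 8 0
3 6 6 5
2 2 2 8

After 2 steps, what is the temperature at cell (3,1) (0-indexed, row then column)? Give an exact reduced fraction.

Step 1: cell (3,1) = 3
Step 2: cell (3,1) = 421/120
Full grid after step 2:
  83/18 281/60 199/60 125/36
  1169/240 217/50 463/100 871/240
  917/240 22/5 449/100 393/80
  28/9 421/120 179/40 19/4

Answer: 421/120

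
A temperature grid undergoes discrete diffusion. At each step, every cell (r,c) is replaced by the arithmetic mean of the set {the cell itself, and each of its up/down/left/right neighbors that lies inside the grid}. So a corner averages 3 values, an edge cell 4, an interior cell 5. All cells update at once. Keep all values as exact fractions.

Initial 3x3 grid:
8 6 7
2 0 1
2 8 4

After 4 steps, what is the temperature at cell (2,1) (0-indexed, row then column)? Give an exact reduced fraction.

Answer: 1632733/432000

Derivation:
Step 1: cell (2,1) = 7/2
Step 2: cell (2,1) = 457/120
Step 3: cell (2,1) = 26189/7200
Step 4: cell (2,1) = 1632733/432000
Full grid after step 4:
  542323/129600 1217197/288000 535823/129600
  215951/54000 1414267/360000 95131/24000
  81233/21600 1632733/432000 242849/64800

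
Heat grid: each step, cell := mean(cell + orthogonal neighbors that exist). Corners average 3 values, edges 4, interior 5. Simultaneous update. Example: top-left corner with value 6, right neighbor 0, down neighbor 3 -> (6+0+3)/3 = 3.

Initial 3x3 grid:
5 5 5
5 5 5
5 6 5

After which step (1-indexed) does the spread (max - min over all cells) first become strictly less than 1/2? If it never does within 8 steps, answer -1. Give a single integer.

Step 1: max=16/3, min=5, spread=1/3
  -> spread < 1/2 first at step 1
Step 2: max=1267/240, min=5, spread=67/240
Step 3: max=11237/2160, min=1007/200, spread=1807/10800
Step 4: max=4477963/864000, min=27361/5400, spread=33401/288000
Step 5: max=40109933/7776000, min=2743391/540000, spread=3025513/38880000
Step 6: max=16016926867/3110400000, min=146755949/28800000, spread=53531/995328
Step 7: max=959152925849/186624000000, min=39671116051/7776000000, spread=450953/11943936
Step 8: max=57496103560603/11197440000000, min=4766608610519/933120000000, spread=3799043/143327232

Answer: 1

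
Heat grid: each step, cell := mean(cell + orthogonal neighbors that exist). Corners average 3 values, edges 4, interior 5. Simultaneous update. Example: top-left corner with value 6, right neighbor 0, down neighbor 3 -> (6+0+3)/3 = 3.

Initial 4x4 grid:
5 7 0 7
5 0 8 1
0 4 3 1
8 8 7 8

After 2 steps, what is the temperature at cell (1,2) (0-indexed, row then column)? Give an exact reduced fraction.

Answer: 431/100

Derivation:
Step 1: cell (1,2) = 12/5
Step 2: cell (1,2) = 431/100
Full grid after step 2:
  67/18 569/120 407/120 149/36
  1033/240 157/50 431/100 377/120
  181/48 117/25 79/20 523/120
  49/9 259/48 1391/240 181/36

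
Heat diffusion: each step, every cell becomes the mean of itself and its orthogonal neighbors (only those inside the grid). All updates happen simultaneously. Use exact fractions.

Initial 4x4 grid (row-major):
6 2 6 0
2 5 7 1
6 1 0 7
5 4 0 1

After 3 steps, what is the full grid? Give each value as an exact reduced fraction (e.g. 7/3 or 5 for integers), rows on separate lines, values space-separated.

Answer: 8519/2160 1769/450 1607/450 3589/1080
29009/7200 21833/6000 10147/3000 11491/3600
2929/800 169/50 17557/6000 1927/720
323/90 7277/2400 727/288 1055/432

Derivation:
After step 1:
  10/3 19/4 15/4 7/3
  19/4 17/5 19/5 15/4
  7/2 16/5 3 9/4
  5 5/2 5/4 8/3
After step 2:
  77/18 457/120 439/120 59/18
  899/240 199/50 177/50 91/30
  329/80 78/25 27/10 35/12
  11/3 239/80 113/48 37/18
After step 3:
  8519/2160 1769/450 1607/450 3589/1080
  29009/7200 21833/6000 10147/3000 11491/3600
  2929/800 169/50 17557/6000 1927/720
  323/90 7277/2400 727/288 1055/432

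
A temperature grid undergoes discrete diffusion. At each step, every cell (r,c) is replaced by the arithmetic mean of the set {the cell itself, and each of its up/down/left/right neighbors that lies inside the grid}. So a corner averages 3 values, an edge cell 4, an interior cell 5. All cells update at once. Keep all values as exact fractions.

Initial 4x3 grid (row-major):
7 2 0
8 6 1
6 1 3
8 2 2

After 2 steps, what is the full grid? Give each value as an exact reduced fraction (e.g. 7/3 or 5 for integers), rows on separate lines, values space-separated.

Answer: 97/18 841/240 29/12
653/120 101/25 177/80
643/120 359/100 611/240
43/9 871/240 22/9

Derivation:
After step 1:
  17/3 15/4 1
  27/4 18/5 5/2
  23/4 18/5 7/4
  16/3 13/4 7/3
After step 2:
  97/18 841/240 29/12
  653/120 101/25 177/80
  643/120 359/100 611/240
  43/9 871/240 22/9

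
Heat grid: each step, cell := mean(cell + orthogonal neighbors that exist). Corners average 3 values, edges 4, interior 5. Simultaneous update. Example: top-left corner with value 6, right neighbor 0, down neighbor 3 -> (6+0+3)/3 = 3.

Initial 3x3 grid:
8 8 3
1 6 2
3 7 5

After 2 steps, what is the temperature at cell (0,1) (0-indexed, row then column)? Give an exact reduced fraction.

Step 1: cell (0,1) = 25/4
Step 2: cell (0,1) = 421/80
Full grid after step 2:
  197/36 421/80 175/36
  559/120 124/25 89/20
  161/36 1103/240 167/36

Answer: 421/80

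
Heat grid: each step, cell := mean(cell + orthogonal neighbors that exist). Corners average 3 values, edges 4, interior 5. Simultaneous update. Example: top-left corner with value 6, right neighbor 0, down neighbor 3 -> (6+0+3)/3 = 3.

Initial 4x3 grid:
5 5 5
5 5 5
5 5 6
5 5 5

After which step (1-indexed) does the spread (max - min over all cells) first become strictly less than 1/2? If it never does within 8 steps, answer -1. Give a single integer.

Step 1: max=16/3, min=5, spread=1/3
  -> spread < 1/2 first at step 1
Step 2: max=631/120, min=5, spread=31/120
Step 3: max=5611/1080, min=5, spread=211/1080
Step 4: max=556897/108000, min=9047/1800, spread=14077/108000
Step 5: max=5000407/972000, min=543683/108000, spread=5363/48600
Step 6: max=149540809/29160000, min=302869/60000, spread=93859/1166400
Step 7: max=8958274481/1749600000, min=491336467/97200000, spread=4568723/69984000
Step 8: max=536660435629/104976000000, min=14761618889/2916000000, spread=8387449/167961600

Answer: 1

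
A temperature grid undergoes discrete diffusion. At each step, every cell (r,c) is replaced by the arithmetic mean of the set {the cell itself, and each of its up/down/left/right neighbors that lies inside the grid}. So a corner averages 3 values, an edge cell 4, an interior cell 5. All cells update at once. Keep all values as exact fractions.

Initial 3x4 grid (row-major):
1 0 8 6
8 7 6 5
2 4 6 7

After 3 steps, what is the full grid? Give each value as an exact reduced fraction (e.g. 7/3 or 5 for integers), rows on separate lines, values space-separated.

After step 1:
  3 4 5 19/3
  9/2 5 32/5 6
  14/3 19/4 23/4 6
After step 2:
  23/6 17/4 163/30 52/9
  103/24 493/100 563/100 371/60
  167/36 121/24 229/40 71/12
After step 3:
  33/8 2767/600 9491/1800 3131/540
  31849/7200 7243/1500 16741/3000 21157/3600
  503/108 9151/1800 3347/600 713/120

Answer: 33/8 2767/600 9491/1800 3131/540
31849/7200 7243/1500 16741/3000 21157/3600
503/108 9151/1800 3347/600 713/120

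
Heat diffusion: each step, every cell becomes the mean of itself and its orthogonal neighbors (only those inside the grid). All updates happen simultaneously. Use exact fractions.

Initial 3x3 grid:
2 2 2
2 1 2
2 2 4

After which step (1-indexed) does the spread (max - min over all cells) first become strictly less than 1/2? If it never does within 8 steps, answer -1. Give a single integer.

Answer: 3

Derivation:
Step 1: max=8/3, min=7/4, spread=11/12
Step 2: max=43/18, min=11/6, spread=5/9
Step 3: max=2429/1080, min=673/360, spread=41/108
  -> spread < 1/2 first at step 3
Step 4: max=140683/64800, min=41111/21600, spread=347/1296
Step 5: max=8271101/3888000, min=2513617/1296000, spread=2921/15552
Step 6: max=489135547/233280000, min=152790599/77760000, spread=24611/186624
Step 7: max=29071055309/13996800000, min=9258416353/4665600000, spread=207329/2239488
Step 8: max=1732376335723/839808000000, min=559264663991/279936000000, spread=1746635/26873856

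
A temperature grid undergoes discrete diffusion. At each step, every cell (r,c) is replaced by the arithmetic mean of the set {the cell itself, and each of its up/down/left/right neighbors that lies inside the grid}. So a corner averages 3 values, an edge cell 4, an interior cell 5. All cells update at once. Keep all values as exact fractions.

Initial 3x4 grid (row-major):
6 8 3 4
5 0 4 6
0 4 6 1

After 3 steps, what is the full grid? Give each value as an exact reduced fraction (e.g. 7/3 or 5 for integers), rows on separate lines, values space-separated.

Answer: 9647/2160 77/18 3149/720 9083/2160
10631/2880 298/75 1169/300 2351/576
611/180 317/96 5383/1440 2087/540

Derivation:
After step 1:
  19/3 17/4 19/4 13/3
  11/4 21/5 19/5 15/4
  3 5/2 15/4 13/3
After step 2:
  40/9 293/60 257/60 77/18
  977/240 7/2 81/20 973/240
  11/4 269/80 863/240 71/18
After step 3:
  9647/2160 77/18 3149/720 9083/2160
  10631/2880 298/75 1169/300 2351/576
  611/180 317/96 5383/1440 2087/540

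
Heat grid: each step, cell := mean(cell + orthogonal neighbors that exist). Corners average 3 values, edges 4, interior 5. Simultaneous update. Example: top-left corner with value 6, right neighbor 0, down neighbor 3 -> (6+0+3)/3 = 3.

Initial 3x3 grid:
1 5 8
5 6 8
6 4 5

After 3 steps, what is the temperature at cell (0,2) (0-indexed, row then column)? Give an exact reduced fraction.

Step 1: cell (0,2) = 7
Step 2: cell (0,2) = 25/4
Step 3: cell (0,2) = 4277/720
Full grid after step 3:
  5183/1080 9619/1800 4277/720
  34951/7200 16237/3000 85727/14400
  1199/240 77777/14400 1577/270

Answer: 4277/720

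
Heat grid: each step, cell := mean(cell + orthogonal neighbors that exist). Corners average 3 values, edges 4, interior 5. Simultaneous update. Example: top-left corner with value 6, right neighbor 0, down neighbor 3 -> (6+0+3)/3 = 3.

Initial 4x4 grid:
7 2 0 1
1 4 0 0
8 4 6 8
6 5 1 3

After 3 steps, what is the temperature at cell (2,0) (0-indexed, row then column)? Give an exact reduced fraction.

Answer: 32849/7200

Derivation:
Step 1: cell (2,0) = 19/4
Step 2: cell (2,0) = 1289/240
Step 3: cell (2,0) = 32849/7200
Full grid after step 3:
  7247/2160 5129/1800 131/72 353/216
  29921/7200 3841/1200 8041/3000 1637/720
  32849/7200 13009/3000 7013/2000 4087/1200
  5497/1080 32069/7200 9959/2400 917/240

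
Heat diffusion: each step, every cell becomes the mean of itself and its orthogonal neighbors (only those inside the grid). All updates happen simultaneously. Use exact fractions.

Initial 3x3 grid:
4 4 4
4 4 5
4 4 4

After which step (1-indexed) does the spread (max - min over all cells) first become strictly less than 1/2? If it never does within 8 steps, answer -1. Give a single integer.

Step 1: max=13/3, min=4, spread=1/3
  -> spread < 1/2 first at step 1
Step 2: max=1027/240, min=4, spread=67/240
Step 3: max=9077/2160, min=807/200, spread=1807/10800
Step 4: max=3613963/864000, min=21961/5400, spread=33401/288000
Step 5: max=32333933/7776000, min=2203391/540000, spread=3025513/38880000
Step 6: max=12906526867/3110400000, min=117955949/28800000, spread=53531/995328
Step 7: max=772528925849/186624000000, min=31895116051/7776000000, spread=450953/11943936
Step 8: max=46298663560603/11197440000000, min=3833488610519/933120000000, spread=3799043/143327232

Answer: 1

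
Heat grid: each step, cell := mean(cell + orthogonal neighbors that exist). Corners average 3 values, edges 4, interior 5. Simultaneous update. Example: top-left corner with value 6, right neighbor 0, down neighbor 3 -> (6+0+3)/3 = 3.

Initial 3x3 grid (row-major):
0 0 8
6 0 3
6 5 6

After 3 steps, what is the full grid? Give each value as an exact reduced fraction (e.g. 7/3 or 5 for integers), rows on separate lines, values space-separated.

Answer: 499/180 2591/900 7033/2160
11939/3600 3487/1000 53281/14400
8653/2160 58681/14400 4529/1080

Derivation:
After step 1:
  2 2 11/3
  3 14/5 17/4
  17/3 17/4 14/3
After step 2:
  7/3 157/60 119/36
  101/30 163/50 923/240
  155/36 1043/240 79/18
After step 3:
  499/180 2591/900 7033/2160
  11939/3600 3487/1000 53281/14400
  8653/2160 58681/14400 4529/1080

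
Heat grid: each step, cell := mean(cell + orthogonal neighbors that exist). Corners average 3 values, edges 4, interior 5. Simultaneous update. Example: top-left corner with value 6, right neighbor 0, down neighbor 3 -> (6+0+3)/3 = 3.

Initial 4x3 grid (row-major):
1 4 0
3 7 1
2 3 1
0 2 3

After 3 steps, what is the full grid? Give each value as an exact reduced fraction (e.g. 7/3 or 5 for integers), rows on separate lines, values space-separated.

After step 1:
  8/3 3 5/3
  13/4 18/5 9/4
  2 3 2
  4/3 2 2
After step 2:
  107/36 41/15 83/36
  691/240 151/50 571/240
  115/48 63/25 37/16
  16/9 25/12 2
After step 3:
  6181/2160 1241/450 5341/2160
  20281/7200 8119/3000 18031/7200
  17231/7200 7399/3000 5527/2400
  901/432 7543/3600 307/144

Answer: 6181/2160 1241/450 5341/2160
20281/7200 8119/3000 18031/7200
17231/7200 7399/3000 5527/2400
901/432 7543/3600 307/144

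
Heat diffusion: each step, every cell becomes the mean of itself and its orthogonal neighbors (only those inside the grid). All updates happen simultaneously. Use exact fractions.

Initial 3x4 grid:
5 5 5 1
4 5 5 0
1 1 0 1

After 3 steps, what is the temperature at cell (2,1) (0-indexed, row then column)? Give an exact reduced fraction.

Step 1: cell (2,1) = 7/4
Step 2: cell (2,1) = 19/8
Step 3: cell (2,1) = 121/48
Full grid after step 3:
  1799/432 143/36 67/20 377/144
  2027/576 4031/1200 3211/1200 6143/2880
  407/144 121/48 1487/720 685/432

Answer: 121/48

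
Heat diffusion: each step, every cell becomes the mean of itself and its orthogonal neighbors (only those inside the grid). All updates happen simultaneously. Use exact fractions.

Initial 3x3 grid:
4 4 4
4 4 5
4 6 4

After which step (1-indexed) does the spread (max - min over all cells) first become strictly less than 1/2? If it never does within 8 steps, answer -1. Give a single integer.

Step 1: max=5, min=4, spread=1
Step 2: max=563/120, min=4, spread=83/120
Step 3: max=3317/720, min=3757/900, spread=173/400
  -> spread < 1/2 first at step 3
Step 4: max=194239/43200, min=7561/1800, spread=511/1728
Step 5: max=11597933/2592000, min=102401/24000, spread=4309/20736
Step 6: max=689463751/155520000, min=13891237/3240000, spread=36295/248832
Step 7: max=41209970597/9331200000, min=3354535831/777600000, spread=305773/2985984
Step 8: max=2462802670159/559872000000, min=33646575497/7776000000, spread=2575951/35831808

Answer: 3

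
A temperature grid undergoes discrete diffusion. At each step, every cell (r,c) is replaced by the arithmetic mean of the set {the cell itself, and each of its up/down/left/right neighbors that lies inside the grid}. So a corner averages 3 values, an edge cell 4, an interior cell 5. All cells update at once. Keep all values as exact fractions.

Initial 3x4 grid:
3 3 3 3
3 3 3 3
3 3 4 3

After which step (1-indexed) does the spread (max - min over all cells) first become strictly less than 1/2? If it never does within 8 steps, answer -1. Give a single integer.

Step 1: max=10/3, min=3, spread=1/3
  -> spread < 1/2 first at step 1
Step 2: max=391/120, min=3, spread=31/120
Step 3: max=3451/1080, min=3, spread=211/1080
Step 4: max=340897/108000, min=5447/1800, spread=14077/108000
Step 5: max=3056407/972000, min=327683/108000, spread=5363/48600
Step 6: max=91220809/29160000, min=182869/60000, spread=93859/1166400
Step 7: max=5459074481/1749600000, min=296936467/97200000, spread=4568723/69984000
Step 8: max=326708435629/104976000000, min=8929618889/2916000000, spread=8387449/167961600

Answer: 1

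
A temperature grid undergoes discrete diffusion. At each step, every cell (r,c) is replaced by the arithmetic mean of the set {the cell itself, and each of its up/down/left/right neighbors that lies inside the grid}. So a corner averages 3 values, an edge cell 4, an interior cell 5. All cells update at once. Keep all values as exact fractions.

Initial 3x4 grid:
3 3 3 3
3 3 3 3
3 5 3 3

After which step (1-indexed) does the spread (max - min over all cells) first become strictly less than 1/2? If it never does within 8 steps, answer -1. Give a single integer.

Step 1: max=11/3, min=3, spread=2/3
Step 2: max=211/60, min=3, spread=31/60
Step 3: max=1831/540, min=3, spread=211/540
  -> spread < 1/2 first at step 3
Step 4: max=178897/54000, min=2747/900, spread=14077/54000
Step 5: max=1598407/486000, min=165683/54000, spread=5363/24300
Step 6: max=47480809/14580000, min=92869/30000, spread=93859/583200
Step 7: max=2834674481/874800000, min=151136467/48600000, spread=4568723/34992000
Step 8: max=169244435629/52488000000, min=4555618889/1458000000, spread=8387449/83980800

Answer: 3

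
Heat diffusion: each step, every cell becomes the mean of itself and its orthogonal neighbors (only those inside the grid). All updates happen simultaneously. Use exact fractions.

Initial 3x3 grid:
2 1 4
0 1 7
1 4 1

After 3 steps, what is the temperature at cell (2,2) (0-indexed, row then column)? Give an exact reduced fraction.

Answer: 269/90

Derivation:
Step 1: cell (2,2) = 4
Step 2: cell (2,2) = 3
Step 3: cell (2,2) = 269/90
Full grid after step 3:
  53/30 2681/1200 2147/720
  5843/3600 904/375 13999/4800
  3991/2160 32747/14400 269/90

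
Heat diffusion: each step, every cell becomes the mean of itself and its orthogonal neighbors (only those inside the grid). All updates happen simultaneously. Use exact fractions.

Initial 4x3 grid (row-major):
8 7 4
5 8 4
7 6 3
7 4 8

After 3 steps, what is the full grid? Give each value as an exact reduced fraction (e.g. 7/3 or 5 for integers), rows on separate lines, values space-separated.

Answer: 349/54 87947/14400 809/144
45931/7200 8917/1500 137/25
14837/2400 5793/1000 2177/400
2171/360 27899/4800 1309/240

Derivation:
After step 1:
  20/3 27/4 5
  7 6 19/4
  25/4 28/5 21/4
  6 25/4 5
After step 2:
  245/36 293/48 11/2
  311/48 301/50 21/4
  497/80 587/100 103/20
  37/6 457/80 11/2
After step 3:
  349/54 87947/14400 809/144
  45931/7200 8917/1500 137/25
  14837/2400 5793/1000 2177/400
  2171/360 27899/4800 1309/240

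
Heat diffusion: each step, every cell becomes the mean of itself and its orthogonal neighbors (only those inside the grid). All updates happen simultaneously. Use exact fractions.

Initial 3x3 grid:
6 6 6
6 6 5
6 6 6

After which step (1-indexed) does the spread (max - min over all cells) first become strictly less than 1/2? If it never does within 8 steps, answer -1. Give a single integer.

Step 1: max=6, min=17/3, spread=1/3
  -> spread < 1/2 first at step 1
Step 2: max=6, min=1373/240, spread=67/240
Step 3: max=1193/200, min=12523/2160, spread=1807/10800
Step 4: max=32039/5400, min=5026037/864000, spread=33401/288000
Step 5: max=3196609/540000, min=45426067/7776000, spread=3025513/38880000
Step 6: max=170044051/28800000, min=18197473133/3110400000, spread=53531/995328
Step 7: max=45864883949/7776000000, min=1093711074151/186624000000, spread=450953/11943936
Step 8: max=5497711389481/933120000000, min=65675736439397/11197440000000, spread=3799043/143327232

Answer: 1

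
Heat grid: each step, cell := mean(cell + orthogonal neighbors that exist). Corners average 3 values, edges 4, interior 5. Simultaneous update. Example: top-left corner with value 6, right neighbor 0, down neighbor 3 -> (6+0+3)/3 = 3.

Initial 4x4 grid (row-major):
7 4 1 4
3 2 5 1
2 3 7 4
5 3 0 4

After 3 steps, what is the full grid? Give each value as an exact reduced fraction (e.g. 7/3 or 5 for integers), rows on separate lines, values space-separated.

After step 1:
  14/3 7/2 7/2 2
  7/2 17/5 16/5 7/2
  13/4 17/5 19/5 4
  10/3 11/4 7/2 8/3
After step 2:
  35/9 113/30 61/20 3
  889/240 17/5 87/25 127/40
  809/240 83/25 179/50 419/120
  28/9 779/240 763/240 61/18
After step 3:
  8179/2160 2539/720 3989/1200 123/40
  5171/1440 4241/1200 3337/1000 493/150
  24311/7200 203/60 20461/6000 767/225
  1751/540 23141/7200 24109/7200 7243/2160

Answer: 8179/2160 2539/720 3989/1200 123/40
5171/1440 4241/1200 3337/1000 493/150
24311/7200 203/60 20461/6000 767/225
1751/540 23141/7200 24109/7200 7243/2160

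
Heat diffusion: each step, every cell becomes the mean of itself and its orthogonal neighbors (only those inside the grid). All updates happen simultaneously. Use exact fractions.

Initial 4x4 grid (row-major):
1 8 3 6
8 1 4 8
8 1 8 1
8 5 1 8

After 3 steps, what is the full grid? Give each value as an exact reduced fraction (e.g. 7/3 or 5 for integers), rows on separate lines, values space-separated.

Answer: 10309/2160 16349/3600 17141/3600 5519/1080
35233/7200 5519/1200 14213/3000 8713/1800
2503/480 1217/250 26279/6000 8801/1800
247/45 767/160 34139/7200 1909/432

Derivation:
After step 1:
  17/3 13/4 21/4 17/3
  9/2 22/5 24/5 19/4
  25/4 23/5 3 25/4
  7 15/4 11/2 10/3
After step 2:
  161/36 557/120 569/120 47/9
  1249/240 431/100 111/25 161/30
  447/80 22/5 483/100 13/3
  17/3 417/80 187/48 181/36
After step 3:
  10309/2160 16349/3600 17141/3600 5519/1080
  35233/7200 5519/1200 14213/3000 8713/1800
  2503/480 1217/250 26279/6000 8801/1800
  247/45 767/160 34139/7200 1909/432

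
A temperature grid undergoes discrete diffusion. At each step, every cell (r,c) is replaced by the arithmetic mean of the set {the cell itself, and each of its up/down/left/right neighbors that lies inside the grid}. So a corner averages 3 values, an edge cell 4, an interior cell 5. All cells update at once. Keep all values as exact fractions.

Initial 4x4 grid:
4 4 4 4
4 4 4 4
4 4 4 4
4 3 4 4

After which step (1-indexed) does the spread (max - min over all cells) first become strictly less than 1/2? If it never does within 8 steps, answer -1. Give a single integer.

Answer: 1

Derivation:
Step 1: max=4, min=11/3, spread=1/3
  -> spread < 1/2 first at step 1
Step 2: max=4, min=449/120, spread=31/120
Step 3: max=4, min=4109/1080, spread=211/1080
Step 4: max=4, min=415157/108000, spread=16843/108000
Step 5: max=35921/9000, min=3749357/972000, spread=130111/972000
Step 6: max=2152841/540000, min=112997633/29160000, spread=3255781/29160000
Step 7: max=2148893/540000, min=3398846309/874800000, spread=82360351/874800000
Step 8: max=386293559/97200000, min=102224683109/26244000000, spread=2074577821/26244000000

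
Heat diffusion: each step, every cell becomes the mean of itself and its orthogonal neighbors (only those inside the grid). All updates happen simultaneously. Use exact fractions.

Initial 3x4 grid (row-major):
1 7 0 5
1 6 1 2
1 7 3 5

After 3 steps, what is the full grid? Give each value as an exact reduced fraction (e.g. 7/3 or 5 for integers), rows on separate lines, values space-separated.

Answer: 577/180 2537/800 23063/7200 389/135
15127/4800 6973/2000 19219/6000 45941/14400
1229/360 2787/800 25913/7200 3547/1080

Derivation:
After step 1:
  3 7/2 13/4 7/3
  9/4 22/5 12/5 13/4
  3 17/4 4 10/3
After step 2:
  35/12 283/80 689/240 53/18
  253/80 84/25 173/50 679/240
  19/6 313/80 839/240 127/36
After step 3:
  577/180 2537/800 23063/7200 389/135
  15127/4800 6973/2000 19219/6000 45941/14400
  1229/360 2787/800 25913/7200 3547/1080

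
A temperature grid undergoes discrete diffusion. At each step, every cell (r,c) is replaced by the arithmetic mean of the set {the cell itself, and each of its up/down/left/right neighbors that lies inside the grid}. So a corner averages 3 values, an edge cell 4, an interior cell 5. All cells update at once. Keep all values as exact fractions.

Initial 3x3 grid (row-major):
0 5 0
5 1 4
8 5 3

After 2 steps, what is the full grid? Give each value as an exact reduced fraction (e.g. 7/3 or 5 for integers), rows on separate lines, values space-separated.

Answer: 25/9 71/24 13/6
101/24 61/20 13/4
55/12 73/16 41/12

Derivation:
After step 1:
  10/3 3/2 3
  7/2 4 2
  6 17/4 4
After step 2:
  25/9 71/24 13/6
  101/24 61/20 13/4
  55/12 73/16 41/12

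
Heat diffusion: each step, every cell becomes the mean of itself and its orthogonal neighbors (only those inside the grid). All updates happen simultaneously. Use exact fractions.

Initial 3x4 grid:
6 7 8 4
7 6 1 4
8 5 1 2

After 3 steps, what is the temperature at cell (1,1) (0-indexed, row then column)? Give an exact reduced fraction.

Answer: 31661/6000

Derivation:
Step 1: cell (1,1) = 26/5
Step 2: cell (1,1) = 277/50
Step 3: cell (1,1) = 31661/6000
Full grid after step 3:
  6821/1080 42187/7200 34877/7200 953/216
  88999/14400 31661/6000 25981/6000 51299/14400
  3103/540 35737/7200 26027/7200 85/27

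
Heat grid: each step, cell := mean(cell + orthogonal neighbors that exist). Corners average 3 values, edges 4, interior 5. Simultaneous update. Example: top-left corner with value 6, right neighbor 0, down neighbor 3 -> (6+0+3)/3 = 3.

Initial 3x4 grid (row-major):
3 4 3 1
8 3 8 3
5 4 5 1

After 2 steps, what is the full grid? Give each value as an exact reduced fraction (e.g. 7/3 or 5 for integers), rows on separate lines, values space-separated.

After step 1:
  5 13/4 4 7/3
  19/4 27/5 22/5 13/4
  17/3 17/4 9/2 3
After step 2:
  13/3 353/80 839/240 115/36
  1249/240 441/100 431/100 779/240
  44/9 1189/240 323/80 43/12

Answer: 13/3 353/80 839/240 115/36
1249/240 441/100 431/100 779/240
44/9 1189/240 323/80 43/12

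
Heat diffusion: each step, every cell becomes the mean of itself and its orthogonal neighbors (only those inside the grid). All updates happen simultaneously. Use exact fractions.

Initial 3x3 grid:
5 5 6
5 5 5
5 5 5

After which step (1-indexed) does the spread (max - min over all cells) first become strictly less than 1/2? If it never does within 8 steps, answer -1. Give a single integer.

Step 1: max=16/3, min=5, spread=1/3
  -> spread < 1/2 first at step 1
Step 2: max=95/18, min=5, spread=5/18
Step 3: max=1121/216, min=5, spread=41/216
Step 4: max=66931/12960, min=1811/360, spread=347/2592
Step 5: max=3994937/777600, min=18157/3600, spread=2921/31104
Step 6: max=239108539/46656000, min=2185483/432000, spread=24611/373248
Step 7: max=14315522033/2799360000, min=49256741/9720000, spread=207329/4478976
Step 8: max=857837952451/167961600000, min=2630801599/518400000, spread=1746635/53747712

Answer: 1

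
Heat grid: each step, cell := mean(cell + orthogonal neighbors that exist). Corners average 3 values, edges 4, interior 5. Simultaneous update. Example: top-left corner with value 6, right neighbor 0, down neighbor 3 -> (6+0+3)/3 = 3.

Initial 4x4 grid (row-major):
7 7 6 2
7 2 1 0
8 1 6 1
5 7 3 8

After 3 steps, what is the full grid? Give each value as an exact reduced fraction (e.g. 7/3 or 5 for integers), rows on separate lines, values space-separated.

Answer: 3997/720 5869/1200 2551/720 1289/432
13133/2400 8751/2000 21319/6000 3869/1440
36823/7200 28351/6000 283/80 2793/800
11773/2160 2113/450 451/100 2753/720

Derivation:
After step 1:
  7 11/2 4 8/3
  6 18/5 3 1
  21/4 24/5 12/5 15/4
  20/3 4 6 4
After step 2:
  37/6 201/40 91/24 23/9
  437/80 229/50 14/5 125/48
  1363/240 401/100 399/100 223/80
  191/36 161/30 41/10 55/12
After step 3:
  3997/720 5869/1200 2551/720 1289/432
  13133/2400 8751/2000 21319/6000 3869/1440
  36823/7200 28351/6000 283/80 2793/800
  11773/2160 2113/450 451/100 2753/720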